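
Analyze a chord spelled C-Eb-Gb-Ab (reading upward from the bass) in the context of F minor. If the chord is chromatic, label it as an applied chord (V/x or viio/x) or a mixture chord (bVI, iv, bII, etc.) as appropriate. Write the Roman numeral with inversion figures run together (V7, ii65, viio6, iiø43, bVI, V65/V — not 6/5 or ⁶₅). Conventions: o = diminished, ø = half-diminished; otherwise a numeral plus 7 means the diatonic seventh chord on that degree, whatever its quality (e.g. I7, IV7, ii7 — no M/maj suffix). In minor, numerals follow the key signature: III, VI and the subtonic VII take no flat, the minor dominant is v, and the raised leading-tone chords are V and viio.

V65/VI

Stacked in thirds the chord is Ab-C-Eb-Gb: a dominant seventh chord on Ab.
Ab is not a diatonic chord root with this quality in F minor, but it lies a perfect fifth above Db (VI), so the chord functions as an applied dominant of VI.
With C in the bass the chord is in first inversion, so the figured bass is 65.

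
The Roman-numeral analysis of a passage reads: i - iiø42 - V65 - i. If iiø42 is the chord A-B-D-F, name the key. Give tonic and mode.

A minor

The anchor chord is a half-diminished seventh chord on B, labeled iiø42.
If B is scale degree 2 and the mode makes that degree carry a half-diminished seventh chord, the tonic is A and the mode is minor.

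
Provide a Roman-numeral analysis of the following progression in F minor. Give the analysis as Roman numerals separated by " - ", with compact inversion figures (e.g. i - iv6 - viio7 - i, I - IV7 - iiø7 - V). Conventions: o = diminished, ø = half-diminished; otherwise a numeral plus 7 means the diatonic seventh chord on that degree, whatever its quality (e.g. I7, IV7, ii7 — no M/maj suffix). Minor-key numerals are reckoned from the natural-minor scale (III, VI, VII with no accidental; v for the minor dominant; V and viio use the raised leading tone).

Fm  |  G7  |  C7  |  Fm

i - V7/V - V7 - i

Fm: root F is the tonic; minor triad there is i.
G7 is the secondary dominant of V (dominant seventh chord on G): V7/V.
C7: root C is the dominant; dominant seventh chord there is V7.
Fm has root F, degree 1 in F minor, so i.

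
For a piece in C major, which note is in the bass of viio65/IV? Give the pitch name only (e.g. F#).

G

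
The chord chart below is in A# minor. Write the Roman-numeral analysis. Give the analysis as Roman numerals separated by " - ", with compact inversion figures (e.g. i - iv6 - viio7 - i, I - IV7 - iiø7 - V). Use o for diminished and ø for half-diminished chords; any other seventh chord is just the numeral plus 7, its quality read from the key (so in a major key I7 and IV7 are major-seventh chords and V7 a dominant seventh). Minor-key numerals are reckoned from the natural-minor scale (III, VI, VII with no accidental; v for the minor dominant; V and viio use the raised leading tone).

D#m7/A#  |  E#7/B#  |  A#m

iv43 - V43 - i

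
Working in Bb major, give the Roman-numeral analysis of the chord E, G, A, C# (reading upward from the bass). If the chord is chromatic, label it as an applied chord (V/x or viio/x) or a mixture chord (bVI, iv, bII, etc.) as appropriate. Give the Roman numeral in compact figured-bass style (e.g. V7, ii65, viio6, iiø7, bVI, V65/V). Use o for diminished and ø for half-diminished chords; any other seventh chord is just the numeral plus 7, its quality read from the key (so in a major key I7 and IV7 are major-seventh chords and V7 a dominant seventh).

V43/iii

The pitches A-C#-E-G form a dominant seventh chord rooted on A.
A is not a diatonic chord root with this quality in Bb major, but it lies a perfect fifth above D (iii), so the chord functions as an applied dominant of iii.
With E in the bass the chord is in second inversion, so the figured bass is 43.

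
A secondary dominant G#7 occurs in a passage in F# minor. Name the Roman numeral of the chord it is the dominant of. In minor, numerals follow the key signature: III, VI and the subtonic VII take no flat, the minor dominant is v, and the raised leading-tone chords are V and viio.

V

The chord is a dominant seventh chord on G#.
A dominant resolves down a perfect fifth: G# → C#. In F# minor, C# is scale degree 5, i.e. V.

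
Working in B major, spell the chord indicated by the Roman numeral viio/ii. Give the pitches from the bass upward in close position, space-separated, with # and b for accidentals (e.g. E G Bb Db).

The slash marks an applied leading-tone chord: viio of ii. In B major, ii is C#, so the leading tone to it is B#, a half step below.
Building a diminished triad on B# gives B#-D#-F#.

B# D# F#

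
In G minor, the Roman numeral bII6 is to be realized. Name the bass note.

bII in G minor has root Ab; the chord is Ab-C-Eb.
The figure 6 means first inversion — the third is in the bass.

C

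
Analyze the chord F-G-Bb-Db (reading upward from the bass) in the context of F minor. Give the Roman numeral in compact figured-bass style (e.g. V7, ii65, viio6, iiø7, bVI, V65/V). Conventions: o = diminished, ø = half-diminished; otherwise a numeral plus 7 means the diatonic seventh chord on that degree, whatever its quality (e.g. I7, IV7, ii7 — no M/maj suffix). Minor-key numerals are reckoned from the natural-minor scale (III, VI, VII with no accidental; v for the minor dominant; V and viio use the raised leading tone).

iiø42

Stacked in thirds the chord is G-Bb-Db-F: a half-diminished seventh chord on G.
In F minor, G is the supertonic; the diatonic half-diminished seventh chord there is iiø7.
With F in the bass the chord is in third inversion, so the figured bass is 42.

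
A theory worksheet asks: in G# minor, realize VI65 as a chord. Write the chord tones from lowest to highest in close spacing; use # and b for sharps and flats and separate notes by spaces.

G# B D# E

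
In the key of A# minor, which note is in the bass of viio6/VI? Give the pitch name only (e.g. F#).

The applied chord viio6/VI is rooted on E#: E#-G#-B.
The figure 6 means first inversion — the third is in the bass.

G#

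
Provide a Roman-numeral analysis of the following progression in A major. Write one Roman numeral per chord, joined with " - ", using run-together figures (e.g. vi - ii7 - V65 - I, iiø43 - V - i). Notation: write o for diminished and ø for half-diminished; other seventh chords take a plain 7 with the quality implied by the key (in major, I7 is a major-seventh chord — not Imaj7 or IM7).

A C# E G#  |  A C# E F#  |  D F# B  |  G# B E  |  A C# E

I7 - vi65 - ii6 - V6 - I

A-C#-E-G# has root A, degree 1 in A major, so I7.
A-C#-E-F#: minor seventh chord on F# = scale degree 6 → vi65.
D-F#-B: minor triad on B = scale degree 2 → ii6.
G#-B-E: root E is the dominant; major triad there is V6.
A-C#-E: major triad on A = scale degree 1 → I.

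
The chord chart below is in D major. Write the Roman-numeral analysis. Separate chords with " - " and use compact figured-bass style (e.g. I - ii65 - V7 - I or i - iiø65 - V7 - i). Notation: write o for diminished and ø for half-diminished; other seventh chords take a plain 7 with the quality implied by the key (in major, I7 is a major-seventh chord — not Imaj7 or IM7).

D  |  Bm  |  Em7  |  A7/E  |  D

I - vi - ii7 - V43 - I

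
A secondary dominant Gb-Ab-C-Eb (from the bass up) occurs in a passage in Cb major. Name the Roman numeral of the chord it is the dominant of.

ii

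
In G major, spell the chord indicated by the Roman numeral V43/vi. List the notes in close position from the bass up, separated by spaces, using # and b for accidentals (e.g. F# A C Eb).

The slash means an applied dominant: we want the dominant of vi. In G major, vi is E minor, and its dominant is built on B.
Building a dominant seventh chord on B gives B-D#-F#-A.
The figured bass 43 indicates second inversion, placing the fifth (F#) in the bass: F#-A-B-D#.

F# A B D#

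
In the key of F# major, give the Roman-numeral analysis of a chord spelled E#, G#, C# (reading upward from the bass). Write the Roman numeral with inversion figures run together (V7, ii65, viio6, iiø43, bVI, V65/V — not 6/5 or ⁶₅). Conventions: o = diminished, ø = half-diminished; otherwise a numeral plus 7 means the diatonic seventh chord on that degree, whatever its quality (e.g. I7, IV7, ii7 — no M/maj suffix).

V6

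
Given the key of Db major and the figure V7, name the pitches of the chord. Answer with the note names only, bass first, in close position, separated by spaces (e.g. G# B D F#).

Ab C Eb Gb

In Db major, scale degree 5 is Ab, and the diatonic chord built there is a dominant seventh chord.
Stacking thirds from Ab gives Ab-C-Eb-Gb.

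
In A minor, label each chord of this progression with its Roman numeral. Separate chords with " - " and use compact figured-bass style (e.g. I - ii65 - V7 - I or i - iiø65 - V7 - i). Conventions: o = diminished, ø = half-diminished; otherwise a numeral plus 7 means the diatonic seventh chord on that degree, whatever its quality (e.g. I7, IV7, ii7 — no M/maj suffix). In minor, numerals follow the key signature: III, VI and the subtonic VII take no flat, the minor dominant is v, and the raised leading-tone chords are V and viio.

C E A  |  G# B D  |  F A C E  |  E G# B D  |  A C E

i6 - viio - VI7 - V7 - i

C-E-A has root A, degree 1 in A minor, so i6.
G#-B-D: root G# is the leading tone; diminished triad there is viio.
F-A-C-E: major seventh chord on F = scale degree 6 → VI7.
E-G#-B-D: root E is the dominant; dominant seventh chord there is V7.
A-C-E: root A is the tonic; minor triad there is i.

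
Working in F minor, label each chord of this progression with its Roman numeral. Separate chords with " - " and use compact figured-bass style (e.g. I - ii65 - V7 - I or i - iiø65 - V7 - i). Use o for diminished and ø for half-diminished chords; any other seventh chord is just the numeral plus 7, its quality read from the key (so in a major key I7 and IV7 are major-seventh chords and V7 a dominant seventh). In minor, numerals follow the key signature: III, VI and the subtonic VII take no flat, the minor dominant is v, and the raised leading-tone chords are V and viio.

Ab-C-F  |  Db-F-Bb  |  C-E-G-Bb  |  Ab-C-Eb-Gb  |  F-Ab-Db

i6 - iv6 - V7 - V7/VI - VI6

Ab-C-F has root F, degree 1 in F minor, so i6.
Db-F-Bb has root Bb, degree 4 in F minor, so iv6.
C-E-G-Bb has root C, degree 5 in F minor, so V7.
Ab-C-Eb-Gb: a dominant seventh chord on Ab, the applied dominant of VI → V7/VI.
F-Ab-Db has root Db, degree 6 in F minor, so VI6.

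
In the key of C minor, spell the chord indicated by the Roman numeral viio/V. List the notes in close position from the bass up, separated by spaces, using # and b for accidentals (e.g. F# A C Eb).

F# A C

The slash marks an applied leading-tone chord: viio of V. In C minor, V is G, so the leading tone to it is F#, a half step below.
Building a diminished triad on F# gives F#-A-C.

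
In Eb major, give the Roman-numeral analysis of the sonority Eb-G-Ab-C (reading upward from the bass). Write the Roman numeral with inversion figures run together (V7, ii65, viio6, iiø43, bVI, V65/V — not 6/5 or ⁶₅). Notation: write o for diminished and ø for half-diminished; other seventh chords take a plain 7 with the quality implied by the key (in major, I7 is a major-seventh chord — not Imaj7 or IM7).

IV43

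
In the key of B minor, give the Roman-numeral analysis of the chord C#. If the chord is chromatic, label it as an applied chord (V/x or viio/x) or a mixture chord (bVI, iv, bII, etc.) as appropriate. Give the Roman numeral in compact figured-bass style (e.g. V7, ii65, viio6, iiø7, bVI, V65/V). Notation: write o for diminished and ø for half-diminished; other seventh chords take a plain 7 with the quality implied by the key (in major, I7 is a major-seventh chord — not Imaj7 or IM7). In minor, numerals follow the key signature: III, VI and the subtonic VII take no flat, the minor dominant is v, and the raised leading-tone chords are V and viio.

V/V

Stacked in thirds the chord is C#-E#-G#: a major triad on C#.
C# is not a diatonic chord root with this quality in B minor, but it lies a perfect fifth above F# (V), so the chord functions as an applied dominant of V.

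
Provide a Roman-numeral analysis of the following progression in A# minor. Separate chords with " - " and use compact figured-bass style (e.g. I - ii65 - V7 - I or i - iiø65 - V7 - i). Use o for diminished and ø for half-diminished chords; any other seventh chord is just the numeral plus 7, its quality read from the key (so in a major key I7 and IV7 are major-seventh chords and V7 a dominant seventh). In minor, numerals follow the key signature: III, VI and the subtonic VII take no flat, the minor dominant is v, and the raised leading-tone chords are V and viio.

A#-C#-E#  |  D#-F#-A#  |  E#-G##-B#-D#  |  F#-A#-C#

i - iv - V7 - VI

A#-C#-E#: minor triad on A# = scale degree 1 → i.
D#-F#-A#: minor triad on D# = scale degree 4 → iv.
E#-G##-B#-D#: dominant seventh chord on E# = scale degree 5 → V7.
F#-A#-C#: root F# is the submediant; major triad there is VI.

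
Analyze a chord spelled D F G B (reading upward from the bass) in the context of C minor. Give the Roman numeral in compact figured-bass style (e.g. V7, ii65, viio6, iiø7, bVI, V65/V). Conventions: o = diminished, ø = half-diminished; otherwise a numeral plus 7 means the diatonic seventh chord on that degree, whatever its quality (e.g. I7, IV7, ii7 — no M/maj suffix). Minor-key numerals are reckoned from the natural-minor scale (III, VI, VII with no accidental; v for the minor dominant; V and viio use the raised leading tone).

V43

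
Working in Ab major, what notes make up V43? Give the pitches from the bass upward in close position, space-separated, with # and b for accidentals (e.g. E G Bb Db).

The numeral's case and figure indicate a dominant seventh chord. In Ab major its root, the dominant, is Eb.
Stacking thirds from Eb gives Eb-G-Bb-Db.
The figured bass 43 indicates second inversion, placing the fifth (Bb) in the bass: Bb-Db-Eb-G.

Bb Db Eb G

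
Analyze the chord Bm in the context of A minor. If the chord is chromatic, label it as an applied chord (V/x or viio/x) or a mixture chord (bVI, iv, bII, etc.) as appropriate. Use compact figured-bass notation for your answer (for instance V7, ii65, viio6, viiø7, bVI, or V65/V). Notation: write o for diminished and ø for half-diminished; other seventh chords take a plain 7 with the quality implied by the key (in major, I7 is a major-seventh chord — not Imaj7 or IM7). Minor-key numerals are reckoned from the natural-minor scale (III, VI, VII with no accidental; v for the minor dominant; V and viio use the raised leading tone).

Stacked in thirds the chord is B-D-F#: a minor triad on B.
B is the second degree of A minor. This is the minor supertonic, borrowed from the parallel major (the Dorian ii).

ii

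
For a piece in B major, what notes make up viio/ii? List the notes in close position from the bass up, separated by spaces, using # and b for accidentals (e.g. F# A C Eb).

B# D# F#

The slash marks an applied leading-tone chord: viio of ii. In B major, ii is C#, so the leading tone to it is B#, a half step below.
Building a diminished triad on B# gives B#-D#-F#.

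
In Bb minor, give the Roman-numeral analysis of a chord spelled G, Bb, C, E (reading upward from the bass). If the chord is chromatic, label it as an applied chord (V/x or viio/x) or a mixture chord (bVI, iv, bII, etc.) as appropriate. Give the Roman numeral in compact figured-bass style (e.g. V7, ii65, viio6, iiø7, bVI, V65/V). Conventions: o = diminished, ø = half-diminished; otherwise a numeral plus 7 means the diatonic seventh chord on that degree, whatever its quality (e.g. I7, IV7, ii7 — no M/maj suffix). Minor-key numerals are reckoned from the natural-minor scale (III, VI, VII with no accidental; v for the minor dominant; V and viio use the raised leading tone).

V43/V

Stacked in thirds the chord is C-E-G-Bb: a dominant seventh chord on C.
C is not a diatonic chord root with this quality in Bb minor, but it lies a perfect fifth above F (V), so the chord functions as an applied dominant of V.
With G in the bass the chord is in second inversion, so the figured bass is 43.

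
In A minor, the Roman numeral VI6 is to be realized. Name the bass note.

A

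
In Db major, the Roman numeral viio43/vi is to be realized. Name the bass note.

Eb

The applied chord viio43/vi is rooted on A: A-C-Eb-Gb.
The figure 43 means second inversion — the fifth is in the bass.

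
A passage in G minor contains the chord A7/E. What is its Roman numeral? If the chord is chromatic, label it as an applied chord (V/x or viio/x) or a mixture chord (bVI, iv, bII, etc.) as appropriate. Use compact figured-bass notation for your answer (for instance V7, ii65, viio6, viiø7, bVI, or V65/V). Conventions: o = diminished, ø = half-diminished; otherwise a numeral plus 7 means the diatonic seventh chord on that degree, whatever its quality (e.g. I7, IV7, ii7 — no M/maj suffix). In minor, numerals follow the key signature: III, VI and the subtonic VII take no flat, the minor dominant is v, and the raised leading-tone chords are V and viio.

V43/V

Stacked in thirds the chord is A-C#-E-G: a dominant seventh chord on A.
A is not a diatonic chord root with this quality in G minor, but it lies a perfect fifth above D (V), so the chord functions as an applied dominant of V.
With E in the bass the chord is in second inversion, so the figured bass is 43.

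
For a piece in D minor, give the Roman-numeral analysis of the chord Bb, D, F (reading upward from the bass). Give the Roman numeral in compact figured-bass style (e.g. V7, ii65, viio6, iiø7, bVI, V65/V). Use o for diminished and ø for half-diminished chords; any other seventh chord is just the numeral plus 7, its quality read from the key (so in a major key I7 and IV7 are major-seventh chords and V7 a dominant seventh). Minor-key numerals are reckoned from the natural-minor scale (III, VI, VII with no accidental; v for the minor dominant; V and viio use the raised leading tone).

VI

Stacked in thirds the chord is Bb-D-F: a major triad on Bb.
In D minor, Bb is the submediant; the diatonic major triad there is VI.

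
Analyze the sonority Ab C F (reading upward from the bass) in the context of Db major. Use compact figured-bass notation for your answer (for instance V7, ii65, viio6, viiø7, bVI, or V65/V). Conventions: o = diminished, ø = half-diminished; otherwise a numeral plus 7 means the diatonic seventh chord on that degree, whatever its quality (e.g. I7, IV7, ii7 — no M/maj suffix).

The pitches F-Ab-C form a minor triad rooted on F.
In Db major, F is the mediant; the diatonic minor triad there is iii.
With Ab in the bass the chord is in first inversion, so the figured bass is 6.

iii6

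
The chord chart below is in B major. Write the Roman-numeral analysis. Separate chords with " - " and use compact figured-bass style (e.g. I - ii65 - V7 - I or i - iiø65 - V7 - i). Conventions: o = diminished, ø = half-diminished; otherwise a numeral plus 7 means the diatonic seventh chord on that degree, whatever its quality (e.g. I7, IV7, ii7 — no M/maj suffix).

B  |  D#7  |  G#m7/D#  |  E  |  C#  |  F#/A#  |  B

B has root B, degree 1 in B major, so I.
D#7: a dominant seventh chord on D#, the applied dominant of vi → V7/vi.
G#m7/D#: root G# is the submediant; minor seventh chord there is vi43.
E: root E is the subdominant; major triad there is IV.
C#: a major triad on C#, the applied dominant of V → V/V.
F#/A# has root F#, degree 5 in B major, so V6.
B: major triad on B = scale degree 1 → I.

I - V7/vi - vi43 - IV - V/V - V6 - I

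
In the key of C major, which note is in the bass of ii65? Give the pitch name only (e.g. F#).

F

ii in C major has root D; the chord is D-F-A-C.
The figure 65 means first inversion — the third is in the bass.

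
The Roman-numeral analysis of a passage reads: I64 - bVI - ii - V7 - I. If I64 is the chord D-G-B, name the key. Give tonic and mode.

The anchor chord is a major triad on G, labeled I64.
If G is scale degree 1 and the mode makes that degree carry a major triad, the tonic is G and the mode is major.

G major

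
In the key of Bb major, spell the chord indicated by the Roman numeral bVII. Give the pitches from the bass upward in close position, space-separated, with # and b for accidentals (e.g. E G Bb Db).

Ab C Eb

bVII is a major triad on the lowered seventh degree (the subtonic), borrowed from the parallel minor. In Bb major that root is Ab.
So the chord is Ab-C-Eb.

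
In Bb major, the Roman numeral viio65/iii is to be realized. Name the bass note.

The applied chord viio65/iii is rooted on C#: C#-E-G-Bb.
The figure 65 means first inversion — the third is in the bass.

E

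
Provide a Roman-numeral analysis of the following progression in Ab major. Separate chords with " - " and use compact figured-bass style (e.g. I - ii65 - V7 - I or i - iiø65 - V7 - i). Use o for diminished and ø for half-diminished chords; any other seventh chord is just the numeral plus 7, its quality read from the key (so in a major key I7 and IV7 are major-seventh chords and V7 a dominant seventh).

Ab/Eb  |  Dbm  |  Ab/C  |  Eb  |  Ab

I64 - iv - I6 - V - I

Ab/Eb has root Ab, degree 1 in Ab major, so I64.
Dbm is non-diatonic — iv, a mixture chord from Ab minor.
Ab/C: major triad on Ab = scale degree 1 → I6.
Eb: root Eb is the dominant; major triad there is V.
Ab: major triad on Ab = scale degree 1 → I.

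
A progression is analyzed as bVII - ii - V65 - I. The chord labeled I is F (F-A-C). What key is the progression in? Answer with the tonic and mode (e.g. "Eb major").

F major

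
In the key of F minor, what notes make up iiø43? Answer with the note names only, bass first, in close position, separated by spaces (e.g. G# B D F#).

Db F G Bb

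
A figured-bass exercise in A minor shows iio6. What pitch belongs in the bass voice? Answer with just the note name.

iio in A minor has root B; the chord is B-D-F.
The figure 6 means first inversion — the third is in the bass.

D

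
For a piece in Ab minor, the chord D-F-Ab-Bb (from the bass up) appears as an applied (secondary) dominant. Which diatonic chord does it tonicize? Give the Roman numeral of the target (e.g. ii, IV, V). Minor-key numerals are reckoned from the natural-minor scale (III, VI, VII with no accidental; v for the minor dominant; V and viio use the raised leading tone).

The chord is a dominant seventh chord on Bb.
A dominant resolves down a perfect fifth: Bb → Eb. In Ab minor, Eb is scale degree 5, i.e. V.

V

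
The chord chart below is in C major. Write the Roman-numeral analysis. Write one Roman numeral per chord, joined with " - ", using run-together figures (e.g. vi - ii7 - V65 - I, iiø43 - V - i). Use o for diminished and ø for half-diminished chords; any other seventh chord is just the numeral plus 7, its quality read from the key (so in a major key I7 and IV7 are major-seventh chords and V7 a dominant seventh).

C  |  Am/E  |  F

I - vi64 - IV

C: major triad on C = scale degree 1 → I.
Am/E: minor triad on A = scale degree 6 → vi64.
F has root F, degree 4 in C major, so IV.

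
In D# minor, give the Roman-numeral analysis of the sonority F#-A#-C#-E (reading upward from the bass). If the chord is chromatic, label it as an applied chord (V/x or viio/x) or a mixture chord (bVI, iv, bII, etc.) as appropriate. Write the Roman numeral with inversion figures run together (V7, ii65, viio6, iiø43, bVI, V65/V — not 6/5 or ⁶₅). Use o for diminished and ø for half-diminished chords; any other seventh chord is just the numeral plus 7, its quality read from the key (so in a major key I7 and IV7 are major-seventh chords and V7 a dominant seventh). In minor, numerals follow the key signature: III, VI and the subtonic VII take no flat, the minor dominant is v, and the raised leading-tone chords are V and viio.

The pitches F#-A#-C#-E form a dominant seventh chord rooted on F#.
F# is not a diatonic chord root with this quality in D# minor, but it lies a perfect fifth above B (VI), so the chord functions as an applied dominant of VI.

V7/VI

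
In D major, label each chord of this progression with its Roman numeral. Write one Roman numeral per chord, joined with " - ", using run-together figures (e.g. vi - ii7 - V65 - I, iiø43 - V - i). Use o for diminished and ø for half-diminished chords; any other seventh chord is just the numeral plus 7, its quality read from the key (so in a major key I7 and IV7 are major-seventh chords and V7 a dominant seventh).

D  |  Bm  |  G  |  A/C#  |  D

I - vi - IV - V6 - I

D has root D, degree 1 in D major, so I.
Bm: root B is the submediant; minor triad there is vi.
G: root G is the subdominant; major triad there is IV.
A/C#: major triad on A = scale degree 5 → V6.
D: root D is the tonic; major triad there is I.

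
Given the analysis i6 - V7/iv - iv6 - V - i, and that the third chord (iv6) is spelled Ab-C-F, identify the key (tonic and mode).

C minor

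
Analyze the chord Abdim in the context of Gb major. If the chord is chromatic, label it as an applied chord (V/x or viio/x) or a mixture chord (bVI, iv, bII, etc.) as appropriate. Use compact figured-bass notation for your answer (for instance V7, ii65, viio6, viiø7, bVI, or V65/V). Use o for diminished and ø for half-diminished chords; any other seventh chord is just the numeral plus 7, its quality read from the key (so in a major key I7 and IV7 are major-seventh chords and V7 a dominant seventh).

iio

Stacked in thirds the chord is Ab-Cb-Ebb: a diminished triad on Ab.
Ab is the second degree of Gb major. This is the diminished supertonic triad, borrowed from the parallel minor.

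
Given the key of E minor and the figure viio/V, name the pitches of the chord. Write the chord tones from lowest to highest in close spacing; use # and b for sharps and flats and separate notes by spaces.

A# C# E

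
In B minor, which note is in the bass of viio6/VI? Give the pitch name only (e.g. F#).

A

The applied chord viio6/VI is rooted on F#: F#-A-C.
The figure 6 means first inversion — the third is in the bass.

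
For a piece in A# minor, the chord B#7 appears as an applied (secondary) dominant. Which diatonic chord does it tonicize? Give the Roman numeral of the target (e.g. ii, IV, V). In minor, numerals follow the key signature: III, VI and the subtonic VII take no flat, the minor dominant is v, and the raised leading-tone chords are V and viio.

The chord is a dominant seventh chord on B#.
A dominant resolves down a perfect fifth: B# → E#. In A# minor, E# is scale degree 5, i.e. V.

V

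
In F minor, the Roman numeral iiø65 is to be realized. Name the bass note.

iiø in F minor has root G; the chord is G-Bb-Db-F.
The figure 65 means first inversion — the third is in the bass.

Bb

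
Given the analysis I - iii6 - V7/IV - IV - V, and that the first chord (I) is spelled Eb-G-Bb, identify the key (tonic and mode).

I is given as Eb-G-Bb — a major triad with root Eb.
If Eb is scale degree 1 and the mode makes that degree carry a major triad, the tonic is Eb and the mode is major.

Eb major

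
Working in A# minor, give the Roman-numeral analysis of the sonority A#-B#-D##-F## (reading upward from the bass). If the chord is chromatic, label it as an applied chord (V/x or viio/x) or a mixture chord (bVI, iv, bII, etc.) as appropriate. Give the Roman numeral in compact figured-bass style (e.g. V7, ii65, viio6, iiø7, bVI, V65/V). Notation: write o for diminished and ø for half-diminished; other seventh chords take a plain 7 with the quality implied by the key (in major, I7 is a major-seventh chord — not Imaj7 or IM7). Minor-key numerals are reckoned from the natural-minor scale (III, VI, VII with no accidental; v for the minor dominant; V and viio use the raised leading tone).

V42/V

The pitches B#-D##-F##-A# form a dominant seventh chord rooted on B#.
B# is not a diatonic chord root with this quality in A# minor, but it lies a perfect fifth above E# (V), so the chord functions as an applied dominant of V.
With A# in the bass the chord is in third inversion, so the figured bass is 42.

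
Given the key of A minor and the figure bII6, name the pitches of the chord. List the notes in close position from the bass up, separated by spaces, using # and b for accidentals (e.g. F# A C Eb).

D F Bb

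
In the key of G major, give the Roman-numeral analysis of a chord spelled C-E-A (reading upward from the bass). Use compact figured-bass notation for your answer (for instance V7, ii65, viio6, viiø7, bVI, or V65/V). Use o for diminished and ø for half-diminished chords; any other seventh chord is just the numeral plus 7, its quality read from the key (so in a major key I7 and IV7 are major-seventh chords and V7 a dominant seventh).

ii6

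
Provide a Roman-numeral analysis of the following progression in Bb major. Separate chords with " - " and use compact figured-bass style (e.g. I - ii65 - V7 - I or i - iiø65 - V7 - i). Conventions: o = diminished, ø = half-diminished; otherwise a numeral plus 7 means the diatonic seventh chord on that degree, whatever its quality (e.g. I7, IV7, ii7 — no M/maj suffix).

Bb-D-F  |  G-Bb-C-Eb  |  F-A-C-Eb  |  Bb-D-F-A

Bb-D-F: major triad on Bb = scale degree 1 → I.
G-Bb-C-Eb: root C is the supertonic; minor seventh chord there is ii43.
F-A-C-Eb: dominant seventh chord on F = scale degree 5 → V7.
Bb-D-F-A: root Bb is the tonic; major seventh chord there is I7.

I - ii43 - V7 - I7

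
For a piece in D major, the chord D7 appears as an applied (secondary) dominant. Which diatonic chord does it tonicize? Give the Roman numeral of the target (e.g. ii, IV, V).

The chord is a dominant seventh chord on D.
A dominant resolves down a perfect fifth: D → G. In D major, G is scale degree 4, i.e. IV.

IV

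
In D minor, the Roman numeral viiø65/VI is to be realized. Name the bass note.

C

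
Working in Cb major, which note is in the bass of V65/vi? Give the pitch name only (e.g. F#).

G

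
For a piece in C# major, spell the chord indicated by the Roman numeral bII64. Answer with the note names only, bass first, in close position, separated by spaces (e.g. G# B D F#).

A D F#

bII64 is the Neapolitan chord — a major triad on the lowered second degree. In C# major that root is D.
So the chord is D-F#-A.
The figured bass 64 indicates second inversion, placing the fifth (A) in the bass: A-D-F#.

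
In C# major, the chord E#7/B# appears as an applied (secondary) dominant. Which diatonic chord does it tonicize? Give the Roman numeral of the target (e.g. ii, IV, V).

vi

The chord is a dominant seventh chord on E#.
A dominant resolves down a perfect fifth: E# → A#. In C# major, A# is scale degree 6, i.e. vi.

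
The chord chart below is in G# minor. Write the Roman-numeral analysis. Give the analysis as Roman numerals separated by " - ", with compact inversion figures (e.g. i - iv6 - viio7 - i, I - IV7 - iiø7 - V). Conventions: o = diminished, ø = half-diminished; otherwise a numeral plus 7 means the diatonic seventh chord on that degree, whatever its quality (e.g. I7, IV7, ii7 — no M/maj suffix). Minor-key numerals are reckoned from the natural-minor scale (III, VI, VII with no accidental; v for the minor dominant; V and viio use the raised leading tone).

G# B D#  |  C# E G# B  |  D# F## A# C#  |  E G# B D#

i - iv7 - V7 - VI7

G#-B-D# has root G#, degree 1 in G# minor, so i.
C#-E-G#-B has root C#, degree 4 in G# minor, so iv7.
D#-F##-A#-C#: root D# is the dominant; dominant seventh chord there is V7.
E-G#-B-D#: root E is the submediant; major seventh chord there is VI7.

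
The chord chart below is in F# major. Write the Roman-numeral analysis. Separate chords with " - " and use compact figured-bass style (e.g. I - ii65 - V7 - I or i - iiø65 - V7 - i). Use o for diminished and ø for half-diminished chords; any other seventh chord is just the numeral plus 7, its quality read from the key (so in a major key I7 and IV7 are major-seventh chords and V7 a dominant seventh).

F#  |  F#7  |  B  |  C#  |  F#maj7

I - V7/IV - IV - V - I7

F# has root F#, degree 1 in F# major, so I.
F#7: chromatic; F# is V of IV, so V7/IV.
B has root B, degree 4 in F# major, so IV.
C#: root C# is the dominant; major triad there is V.
F#maj7: root F# is the tonic; major seventh chord there is I7.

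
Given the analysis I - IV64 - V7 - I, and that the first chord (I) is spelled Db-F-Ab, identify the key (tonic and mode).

Db major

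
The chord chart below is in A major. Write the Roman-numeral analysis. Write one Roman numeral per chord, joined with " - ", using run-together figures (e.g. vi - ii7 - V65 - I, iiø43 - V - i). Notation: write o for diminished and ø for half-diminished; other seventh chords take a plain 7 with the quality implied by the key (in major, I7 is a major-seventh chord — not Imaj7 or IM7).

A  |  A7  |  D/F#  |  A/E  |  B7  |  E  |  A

A has root A, degree 1 in A major, so I.
A7: chromatic; A is V of IV, so V7/IV.
D/F#: major triad on D = scale degree 4 → IV6.
A/E has root A, degree 1 in A major, so I64.
B7: chromatic; B is V of V, so V7/V.
E: major triad on E = scale degree 5 → V.
A: major triad on A = scale degree 1 → I.

I - V7/IV - IV6 - I64 - V7/V - V - I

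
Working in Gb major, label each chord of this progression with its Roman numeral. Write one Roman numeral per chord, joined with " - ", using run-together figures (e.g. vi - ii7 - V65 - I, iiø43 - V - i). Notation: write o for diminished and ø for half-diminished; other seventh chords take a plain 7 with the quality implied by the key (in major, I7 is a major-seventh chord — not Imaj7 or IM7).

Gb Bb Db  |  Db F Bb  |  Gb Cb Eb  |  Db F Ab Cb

Gb-Bb-Db: root Gb is the tonic; major triad there is I.
Db-F-Bb has root Bb, degree 3 in Gb major, so iii6.
Gb-Cb-Eb: major triad on Cb = scale degree 4 → IV64.
Db-F-Ab-Cb has root Db, degree 5 in Gb major, so V7.

I - iii6 - IV64 - V7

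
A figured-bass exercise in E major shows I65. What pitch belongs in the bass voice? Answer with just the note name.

G#

I in E major has root E; the chord is E-G#-B-D#.
The figure 65 means first inversion — the third is in the bass.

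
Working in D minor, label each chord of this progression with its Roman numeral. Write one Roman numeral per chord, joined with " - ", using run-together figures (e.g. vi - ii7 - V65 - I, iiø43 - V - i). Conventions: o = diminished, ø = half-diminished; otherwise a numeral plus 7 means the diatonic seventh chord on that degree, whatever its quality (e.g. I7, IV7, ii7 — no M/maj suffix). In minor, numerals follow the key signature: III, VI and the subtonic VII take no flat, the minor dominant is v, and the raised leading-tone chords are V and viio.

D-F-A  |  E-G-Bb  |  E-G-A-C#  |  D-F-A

i - iio - V43 - i

D-F-A: minor triad on D = scale degree 1 → i.
E-G-Bb: root E is the supertonic; diminished triad there is iio.
E-G-A-C#: dominant seventh chord on A = scale degree 5 → V43.
D-F-A: minor triad on D = scale degree 1 → i.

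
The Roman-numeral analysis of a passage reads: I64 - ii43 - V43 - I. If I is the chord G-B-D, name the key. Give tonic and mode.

G major

The chord G is a major triad rooted on G; its label is I.
If G is scale degree 1 and the mode makes that degree carry a major triad, the tonic is G and the mode is major.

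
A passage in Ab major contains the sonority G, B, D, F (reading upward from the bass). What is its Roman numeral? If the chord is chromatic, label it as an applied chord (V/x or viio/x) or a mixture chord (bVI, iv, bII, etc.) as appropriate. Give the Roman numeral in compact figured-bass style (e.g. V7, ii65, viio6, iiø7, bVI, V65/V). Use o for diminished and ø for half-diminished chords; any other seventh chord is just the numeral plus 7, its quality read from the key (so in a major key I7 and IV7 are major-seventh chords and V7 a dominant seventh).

V7/iii

The pitches G-B-D-F form a dominant seventh chord rooted on G.
G is not a diatonic chord root with this quality in Ab major, but it lies a perfect fifth above C (iii), so the chord functions as an applied dominant of iii.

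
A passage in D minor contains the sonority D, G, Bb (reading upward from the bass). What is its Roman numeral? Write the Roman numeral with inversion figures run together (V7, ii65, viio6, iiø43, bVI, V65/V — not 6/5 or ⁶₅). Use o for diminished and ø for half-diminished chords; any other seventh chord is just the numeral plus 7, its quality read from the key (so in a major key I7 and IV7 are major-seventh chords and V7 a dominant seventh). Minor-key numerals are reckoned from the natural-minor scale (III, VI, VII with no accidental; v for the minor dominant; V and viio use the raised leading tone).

Stacked in thirds the chord is G-Bb-D: a minor triad on G.
In D minor, G is the subdominant; the diatonic minor triad there is iv.
With D in the bass the chord is in second inversion, so the figured bass is 64.

iv64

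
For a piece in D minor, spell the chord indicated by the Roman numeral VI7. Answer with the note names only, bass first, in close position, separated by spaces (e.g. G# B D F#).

Bb D F A

In D minor, scale degree 6 is Bb, and the diatonic chord built there is a major seventh chord.
That chord is spelled Bb-D-F-A.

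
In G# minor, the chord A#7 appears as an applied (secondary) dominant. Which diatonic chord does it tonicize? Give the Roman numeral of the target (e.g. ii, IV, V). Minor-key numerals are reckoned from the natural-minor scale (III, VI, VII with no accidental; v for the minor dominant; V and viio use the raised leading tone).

V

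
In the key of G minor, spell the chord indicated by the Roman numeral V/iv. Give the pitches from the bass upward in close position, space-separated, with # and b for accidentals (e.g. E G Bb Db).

G B D

V/iv is a secondary dominant — the dominant triad of iv. iv in G minor is C, so the applied chord's root is G, a perfect fifth above.
Building a major triad on G gives G-B-D.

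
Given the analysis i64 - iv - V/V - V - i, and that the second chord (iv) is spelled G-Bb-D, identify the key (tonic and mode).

D minor

iv is given as G-Bb-D — a minor triad with root G.
iv on G implies G is the subdominant; that puts the tonic at D, and the lowercase numeral fits minor mode.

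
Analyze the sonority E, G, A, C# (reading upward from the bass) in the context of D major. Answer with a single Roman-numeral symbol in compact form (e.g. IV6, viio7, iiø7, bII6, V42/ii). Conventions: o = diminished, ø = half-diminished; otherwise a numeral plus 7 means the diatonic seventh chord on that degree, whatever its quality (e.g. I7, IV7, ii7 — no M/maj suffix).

V43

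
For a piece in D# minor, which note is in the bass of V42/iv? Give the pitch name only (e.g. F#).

The applied chord V42/iv is rooted on D#: D#-F##-A#-C#.
The figure 42 means third inversion — the seventh is in the bass.

C#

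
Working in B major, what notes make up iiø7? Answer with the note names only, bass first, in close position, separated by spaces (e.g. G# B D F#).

iiø7 is the half-diminished supertonic seventh, borrowed from the parallel minor. In B major that root is C#.
So the chord is C#-E-G-B, a half-diminished seventh chord.

C# E G B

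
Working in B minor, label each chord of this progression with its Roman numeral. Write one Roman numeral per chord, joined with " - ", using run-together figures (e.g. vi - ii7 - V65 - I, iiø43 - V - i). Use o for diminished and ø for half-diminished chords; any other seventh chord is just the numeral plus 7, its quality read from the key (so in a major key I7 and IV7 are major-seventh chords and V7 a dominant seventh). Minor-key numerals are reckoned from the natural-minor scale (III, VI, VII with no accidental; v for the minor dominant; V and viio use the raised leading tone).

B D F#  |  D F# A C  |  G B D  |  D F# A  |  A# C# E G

B-D-F#: minor triad on B = scale degree 1 → i.
D-F#-A-C is the secondary dominant of VI (dominant seventh chord on D): V7/VI.
G-B-D: major triad on G = scale degree 6 → VI.
D-F#-A: root D is the mediant; major triad there is III.
A#-C#-E-G: fully diminished seventh chord on A# = scale degree 7 → viio7.

i - V7/VI - VI - III - viio7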